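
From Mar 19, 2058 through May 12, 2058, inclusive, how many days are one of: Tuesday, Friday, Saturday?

Mar 19, 2058 is a Tuesday.
From Mar 19, 2058 to May 12, 2058 is 55 days inclusive.
55 = 7 × 7 + 6, so there are 7 full weeks plus 6 extra days.
Each full week contributes 3 days from the set (Tue, Fri, Sat): 7 × 3 = 21.
The 6 extra days are Tuesday, Wednesday, Thursday, Friday, Saturday, Sunday — 3 of them qualify.
Total: 21 + 3 = 24.

24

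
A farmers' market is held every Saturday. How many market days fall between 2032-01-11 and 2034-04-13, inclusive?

117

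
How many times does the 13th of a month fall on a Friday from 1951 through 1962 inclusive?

Friday-the-13ths by year:
1951: Apr, Jul
1952: Jun
1953: Feb, Mar, Nov
1954: Aug
1955: May
1956: Jan, Apr, Jul
1957: Sep, Dec
1958: Jun
1959: Feb, Mar, Nov
1960: May
1961: Jan, Oct
1962: Apr, Jul

22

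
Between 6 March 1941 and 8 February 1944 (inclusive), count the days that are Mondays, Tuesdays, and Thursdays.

459

6 March 1941 is a Thursday.
From 6 March 1941 to 8 February 1944 is 1070 days inclusive.
1070 = 7 × 152 + 6, so there are 152 full weeks plus 6 extra days.
Each full week contributes 3 days from the set (Mon, Tue, Thu): 152 × 3 = 456.
The 6 extra days are Thursday, Friday, Saturday, Sunday, Monday, Tuesday — 3 of them qualify.
Total: 456 + 3 = 459.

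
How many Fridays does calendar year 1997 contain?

52

January 1, 1997 is a Wednesday.
That's 365 days from start to end, counting both.
365 = 7 × 52 + 1, so there are 52 full weeks plus 1 extra day.
Each full week contributes one Friday: 52 so far.
The 1 extra day is Wed — none qualify.
Total: 52 + 0 = 52.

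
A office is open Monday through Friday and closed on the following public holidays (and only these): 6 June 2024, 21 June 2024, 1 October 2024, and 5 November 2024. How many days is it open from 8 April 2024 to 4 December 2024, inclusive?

8 April 2024 is a Monday.
From 8 April 2024 to 4 December 2024 is 241 days inclusive.
241 = 7 × 34 + 3, so there are 34 full weeks plus 3 extra days.
Each full week contributes 5 weekdays (Mon–Fri): 34 × 5 = 170.
The 3 extra days are Monday, Tuesday, Wednesday — 3 of them qualify.
Total: 170 + 3 = 173.
Holidays: 6 June 2024 (Thu); 21 June 2024 (Fri); 1 October 2024 (Tue); 5 November 2024 (Tue).
All 4 holidays fall on weekdays, so subtract 4.
Business days: 173 − 4 = 169.

169 business days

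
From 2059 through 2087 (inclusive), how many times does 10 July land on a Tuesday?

4

Day of week of July 10 in each year:
2059: Thu, 2060: Sat, 2061: Sun, 2062: Mon, 2063: Tue ✓, 2064: Thu, 2065: Fri, 2066: Sat, 2067: Sun, 2068: Tue ✓, 2069: Wed, 2070: Thu, 2071: Fri, 2072: Sun, 2073: Mon, 2074: Tue ✓, 2075: Wed, 2076: Fri, 2077: Sat, 2078: Sun, 2079: Mon, 2080: Wed, 2081: Thu, 2082: Fri, 2083: Sat, 2084: Mon, 2085: Tue ✓, 2086: Wed, 2087: Thu
Tuesdays: 2063, 2068, 2074, 2085.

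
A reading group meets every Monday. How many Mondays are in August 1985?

4

Aug 1, 1985 is a Thursday.
The range spans 31 days (inclusive of both endpoints).
31 = 7 × 4 + 3, so there are 4 full weeks plus 3 extra days.
Each full week contributes one Monday: 4 so far.
The 3 extra days are Thursday, Friday, Saturday — none qualify.
Total: 4 + 0 = 4.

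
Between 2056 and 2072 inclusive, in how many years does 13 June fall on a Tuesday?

Day of week of June 13 in each year:
2056: Tue ✓, 2057: Wed, 2058: Thu, 2059: Fri, 2060: Sun, 2061: Mon, 2062: Tue ✓, 2063: Wed, 2064: Fri, 2065: Sat, 2066: Sun, 2067: Mon, 2068: Wed, 2069: Thu, 2070: Fri, 2071: Sat, 2072: Mon
Tuesdays: 2056, 2062.

2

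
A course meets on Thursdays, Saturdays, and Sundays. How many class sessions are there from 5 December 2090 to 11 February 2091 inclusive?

30

5 December 2090 is a Tuesday.
That's 69 days from start to end, counting both.
69 = 7 × 9 + 6, so there are 9 full weeks plus 6 extra days.
Each full week contributes 3 days from the set (Thu, Sat, Sun): 9 × 3 = 27.
The 6 extra days are Tue, Wed, Thu, Fri, Sat, Sun — 3 of them qualify.
Total: 27 + 3 = 30.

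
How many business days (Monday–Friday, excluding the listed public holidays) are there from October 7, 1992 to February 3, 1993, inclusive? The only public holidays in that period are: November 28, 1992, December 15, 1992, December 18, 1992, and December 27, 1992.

84

October 7, 1992 is a Wednesday.
From October 7, 1992 to February 3, 1993 is 120 days inclusive.
120 = 7 × 17 + 1, so there are 17 full weeks plus 1 extra day.
Each full week contributes 5 weekdays (Mon–Fri): 17 × 5 = 85.
The 1 extra day is Wed — 1 of them qualifies.
Total: 85 + 1 = 86.
Holidays: November 28, 1992 (Sat); December 15, 1992 (Tue); December 18, 1992 (Fri); December 27, 1992 (Sun).
2 of the 4 holidays fall on weekdays; the rest are weekends and were already excluded.
Business days: 86 − 2 = 84.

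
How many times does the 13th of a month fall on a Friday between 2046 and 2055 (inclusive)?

Friday-the-13ths by year:
2046: Apr, Jul
2047: Sep, Dec
2048: Mar, Nov
2049: Aug
2050: May
2051: Jan, Oct
2052: Sep, Dec
2053: Jun
2054: Feb, Mar, Nov
2055: Aug

17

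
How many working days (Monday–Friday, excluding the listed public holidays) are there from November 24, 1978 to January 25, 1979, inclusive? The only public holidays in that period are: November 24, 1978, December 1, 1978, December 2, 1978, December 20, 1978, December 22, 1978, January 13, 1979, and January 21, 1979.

November 24, 1978 is a Friday.
From November 24, 1978 to January 25, 1979 is 63 days inclusive.
63 = 7 × 9, so the span is exactly 9 full weeks.
Each full week contributes 5 weekdays (Mon–Fri): 9 × 5 = 45.
Total: 45.
Holidays: November 24, 1978 (Fri); December 1, 1978 (Fri); December 2, 1978 (Sat); December 20, 1978 (Wed); December 22, 1978 (Fri); January 13, 1979 (Sat); January 21, 1979 (Sun).
4 of the 7 holidays fall on weekdays; the rest are weekends and were already excluded.
Business days: 45 − 4 = 41.

41 working days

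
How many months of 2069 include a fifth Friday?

4

A month has five Fridays exactly when Friday falls within its first (length − 28) days.
Jan: 31 days, starts Tue → 5 of Tue, Wed, Thu
Feb: 28 days, starts Fri → 5 of (none)
Mar: 31 days, starts Fri → 5 of Fri, Sat, Sun ✓
Apr: 30 days, starts Mon → 5 of Mon, Tue
May: 31 days, starts Wed → 5 of Wed, Thu, Fri ✓
Jun: 30 days, starts Sat → 5 of Sat, Sun
Jul: 31 days, starts Mon → 5 of Mon, Tue, Wed
Aug: 31 days, starts Thu → 5 of Thu, Fri, Sat ✓
Sep: 30 days, starts Sun → 5 of Sun, Mon
Oct: 31 days, starts Tue → 5 of Tue, Wed, Thu
Nov: 30 days, starts Fri → 5 of Fri, Sat ✓
Dec: 31 days, starts Sun → 5 of Sun, Mon, Tue
Months with five Fridays: Mar, May, Aug, Nov.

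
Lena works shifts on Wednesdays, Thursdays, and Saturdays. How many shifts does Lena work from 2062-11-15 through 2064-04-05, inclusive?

219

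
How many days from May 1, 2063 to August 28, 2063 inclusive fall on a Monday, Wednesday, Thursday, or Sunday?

May 1, 2063 is a Tuesday.
The range spans 120 days (inclusive of both endpoints).
120 = 7 × 17 + 1, so there are 17 full weeks plus 1 extra day.
Each full week contributes 4 days from the set (Mon, Wed, Thu, Sun): 17 × 4 = 68.
The 1 extra day is Tuesday — none qualify.
Total: 68 + 0 = 68.

68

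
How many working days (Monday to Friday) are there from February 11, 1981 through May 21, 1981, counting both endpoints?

February 11, 1981 is a Wednesday.
That's 100 days from start to end, counting both.
100 = 7 × 14 + 2, so there are 14 full weeks plus 2 extra days.
Each full week contributes 5 weekdays (Mon–Fri): 14 × 5 = 70.
The 2 extra days are Wednesday, Thursday — 2 of them qualify.
Total: 70 + 2 = 72.

72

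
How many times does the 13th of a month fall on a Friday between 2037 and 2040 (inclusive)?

Friday-the-13ths by year:
2037: Feb, Mar, Nov
2038: Aug
2039: May
2040: Jan, Apr, Jul

8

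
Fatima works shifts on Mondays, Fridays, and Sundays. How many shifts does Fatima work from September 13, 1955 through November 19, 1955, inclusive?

September 13, 1955 is a Tuesday.
The range spans 68 days (inclusive of both endpoints).
68 = 7 × 9 + 5, so there are 9 full weeks plus 5 extra days.
Each full week contributes 3 days from the set (Mon, Fri, Sun): 9 × 3 = 27.
The 5 extra days are Tue, Wed, Thu, Fri, Sat — 1 of them qualifies.
Total: 27 + 1 = 28.

28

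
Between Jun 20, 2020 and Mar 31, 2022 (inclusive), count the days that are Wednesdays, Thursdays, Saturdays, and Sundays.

372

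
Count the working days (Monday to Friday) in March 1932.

1 March 1932 is a Tuesday.
The range spans 31 days (inclusive of both endpoints).
31 = 7 × 4 + 3, so there are 4 full weeks plus 3 extra days.
Each full week contributes 5 weekdays (Mon–Fri): 4 × 5 = 20.
The 3 extra days are Tuesday, Wednesday, Thursday — 3 of them qualify.
Total: 20 + 3 = 23.

23 weekdays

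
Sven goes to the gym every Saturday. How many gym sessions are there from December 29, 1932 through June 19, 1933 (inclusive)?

25

December 29, 1932 is a Thursday.
That's 173 days from start to end, counting both.
173 = 7 × 24 + 5, so there are 24 full weeks plus 5 extra days.
Each full week contributes one Saturday: 24 so far.
The 5 extra days are Thursday, Friday, Saturday, Sunday, Monday — 1 of them qualifies.
Total: 24 + 1 = 25.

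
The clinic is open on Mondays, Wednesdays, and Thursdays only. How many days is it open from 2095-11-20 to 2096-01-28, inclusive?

2095-11-20 is a Sunday.
The range spans 70 days (inclusive of both endpoints).
70 = 7 × 10, so the span is exactly 10 full weeks.
Each full week contributes 3 days from the set (Mon, Wed, Thu): 10 × 3 = 30.
Total: 30.

30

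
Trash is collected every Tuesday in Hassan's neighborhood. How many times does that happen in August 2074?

4

Aug 1, 2074 is a Wednesday.
The range spans 31 days (inclusive of both endpoints).
31 = 7 × 4 + 3, so there are 4 full weeks plus 3 extra days.
Each full week contributes one Tuesday: 4 so far.
The 3 extra days are Wednesday, Thursday, Friday — none qualify.
Total: 4 + 0 = 4.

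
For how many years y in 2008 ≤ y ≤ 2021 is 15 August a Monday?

Day of week of August 15 in each year:
2008: Fri, 2009: Sat, 2010: Sun, 2011: Mon ✓, 2012: Wed, 2013: Thu, 2014: Fri, 2015: Sat, 2016: Mon ✓, 2017: Tue, 2018: Wed, 2019: Thu, 2020: Sat, 2021: Sun
Mondays: 2011, 2016.

2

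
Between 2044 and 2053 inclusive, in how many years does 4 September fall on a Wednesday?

2

Day of week of September 4 in each year:
2044: Sun, 2045: Mon, 2046: Tue, 2047: Wed ✓, 2048: Fri, 2049: Sat, 2050: Sun, 2051: Mon, 2052: Wed ✓, 2053: Thu
Wednesdays: 2047, 2052.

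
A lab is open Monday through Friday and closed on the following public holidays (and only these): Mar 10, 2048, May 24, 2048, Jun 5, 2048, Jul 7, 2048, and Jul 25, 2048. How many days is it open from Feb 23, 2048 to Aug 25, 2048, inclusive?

129

Feb 23, 2048 is a Sunday.
That's 185 days from start to end, counting both.
185 = 7 × 26 + 3, so there are 26 full weeks plus 3 extra days.
Each full week contributes 5 weekdays (Mon–Fri): 26 × 5 = 130.
The 3 extra days are Sunday, Monday, Tuesday — 2 of them qualify.
Total: 130 + 2 = 132.
Holidays: Mar 10, 2048 (Tue); May 24, 2048 (Sun); Jun 5, 2048 (Fri); Jul 7, 2048 (Tue); Jul 25, 2048 (Sat).
3 of the 5 holidays fall on weekdays; the rest are weekends and were already excluded.
Business days: 132 − 3 = 129.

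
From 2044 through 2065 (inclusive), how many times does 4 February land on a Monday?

Day of week of February 4 in each year:
2044: Thu, 2045: Sat, 2046: Sun, 2047: Mon ✓, 2048: Tue, 2049: Thu, 2050: Fri, 2051: Sat, 2052: Sun, 2053: Tue, 2054: Wed, 2055: Thu, 2056: Fri, 2057: Sun, 2058: Mon ✓, 2059: Tue, 2060: Wed, 2061: Fri, 2062: Sat, 2063: Sun, 2064: Mon ✓, 2065: Wed
Mondays: 2047, 2058, 2064.

3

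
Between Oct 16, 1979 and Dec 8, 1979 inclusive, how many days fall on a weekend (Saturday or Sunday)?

15

Oct 16, 1979 is a Tuesday.
That's 54 days from start to end, counting both.
54 = 7 × 7 + 5, so there are 7 full weeks plus 5 extra days.
Each full week contributes 2 weekend days (Sat, Sun): 7 × 2 = 14.
The 5 extra days are Tue, Wed, Thu, Fri, Sat — 1 of them qualifies.
Total: 14 + 1 = 15.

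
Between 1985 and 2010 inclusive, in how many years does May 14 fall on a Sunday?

4

Day of week of May 14 in each year:
1985: Tue, 1986: Wed, 1987: Thu, 1988: Sat, 1989: Sun ✓, 1990: Mon, 1991: Tue, 1992: Thu, 1993: Fri, 1994: Sat, 1995: Sun ✓, 1996: Tue, 1997: Wed, 1998: Thu, 1999: Fri, 2000: Sun ✓, 2001: Mon, 2002: Tue, 2003: Wed, 2004: Fri, 2005: Sat, 2006: Sun ✓, 2007: Mon, 2008: Wed, 2009: Thu, 2010: Fri
Sundays: 1989, 1995, 2000, 2006.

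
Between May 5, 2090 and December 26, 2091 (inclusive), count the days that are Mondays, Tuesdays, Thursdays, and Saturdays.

343

May 5, 2090 is a Friday.
The range spans 601 days (inclusive of both endpoints).
601 = 7 × 85 + 6, so there are 85 full weeks plus 6 extra days.
Each full week contributes 4 days from the set (Mon, Tue, Thu, Sat): 85 × 4 = 340.
The 6 extra days are Fri, Sat, Sun, Mon, Tue, Wed — 3 of them qualify.
Total: 340 + 3 = 343.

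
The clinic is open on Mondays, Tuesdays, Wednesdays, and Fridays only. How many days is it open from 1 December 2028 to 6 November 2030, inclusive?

404

1 December 2028 is a Friday.
From 1 December 2028 to 6 November 2030 is 706 days inclusive.
706 = 7 × 100 + 6, so there are 100 full weeks plus 6 extra days.
Each full week contributes 4 days from the set (Mon, Tue, Wed, Fri): 100 × 4 = 400.
The 6 extra days are Friday, Saturday, Sunday, Monday, Tuesday, Wednesday — 4 of them qualify.
Total: 400 + 4 = 404.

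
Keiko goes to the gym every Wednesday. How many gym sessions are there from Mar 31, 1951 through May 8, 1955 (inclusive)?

Mar 31, 1951 is a Saturday.
The range spans 1500 days (inclusive of both endpoints).
1500 = 7 × 214 + 2, so there are 214 full weeks plus 2 extra days.
Each full week contributes one Wednesday: 214 so far.
The 2 extra days are Sat, Sun — none qualify.
Total: 214 + 0 = 214.

214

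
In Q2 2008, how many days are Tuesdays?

13

2008-04-01 is a Tuesday.
The range spans 91 days (inclusive of both endpoints).
91 = 7 × 13, so the span is exactly 13 full weeks.
Each full week contributes one Tuesday: 13 so far.
Total: 13.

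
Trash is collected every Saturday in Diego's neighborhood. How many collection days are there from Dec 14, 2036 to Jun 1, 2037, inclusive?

Dec 14, 2036 is a Sunday.
The range spans 170 days (inclusive of both endpoints).
170 = 7 × 24 + 2, so there are 24 full weeks plus 2 extra days.
Each full week contributes one Saturday: 24 so far.
The 2 extra days are Sunday, Monday — none qualify.
Total: 24 + 0 = 24.

24 Saturdays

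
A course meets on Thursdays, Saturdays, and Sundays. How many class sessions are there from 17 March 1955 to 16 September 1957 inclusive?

393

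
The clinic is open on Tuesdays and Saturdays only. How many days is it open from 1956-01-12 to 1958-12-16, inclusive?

306

1956-01-12 is a Thursday.
From 1956-01-12 to 1958-12-16 is 1070 days inclusive.
1070 = 7 × 152 + 6, so there are 152 full weeks plus 6 extra days.
Each full week contributes 2 days from the set (Tue, Sat): 152 × 2 = 304.
The 6 extra days are Thursday, Friday, Saturday, Sunday, Monday, Tuesday — 2 of them qualify.
Total: 304 + 2 = 306.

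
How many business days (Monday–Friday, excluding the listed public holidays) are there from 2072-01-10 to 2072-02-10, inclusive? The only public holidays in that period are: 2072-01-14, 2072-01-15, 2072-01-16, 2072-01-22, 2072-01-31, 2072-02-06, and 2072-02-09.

19 business days

2072-01-10 is a Sunday.
That's 32 days from start to end, counting both.
32 = 7 × 4 + 4, so there are 4 full weeks plus 4 extra days.
Each full week contributes 5 weekdays (Mon–Fri): 4 × 5 = 20.
The 4 extra days are Sun, Mon, Tue, Wed — 3 of them qualify.
Total: 20 + 3 = 23.
Holidays: 2072-01-14 (Thu); 2072-01-15 (Fri); 2072-01-16 (Sat); 2072-01-22 (Fri); 2072-01-31 (Sun); 2072-02-06 (Sat); 2072-02-09 (Tue).
4 of the 7 holidays fall on weekdays; the rest are weekends and were already excluded.
Business days: 23 − 4 = 19.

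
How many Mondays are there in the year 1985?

1985-01-01 is a Tuesday.
The range spans 365 days (inclusive of both endpoints).
365 = 7 × 52 + 1, so there are 52 full weeks plus 1 extra day.
Each full week contributes one Monday: 52 so far.
The 1 extra day is Tuesday — none qualify.
Total: 52 + 0 = 52.

52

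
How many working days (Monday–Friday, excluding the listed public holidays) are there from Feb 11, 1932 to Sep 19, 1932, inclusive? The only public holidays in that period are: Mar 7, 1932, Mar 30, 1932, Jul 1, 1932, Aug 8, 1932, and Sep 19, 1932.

153

Feb 11, 1932 is a Thursday.
That's 222 days from start to end, counting both.
222 = 7 × 31 + 5, so there are 31 full weeks plus 5 extra days.
Each full week contributes 5 weekdays (Mon–Fri): 31 × 5 = 155.
The 5 extra days are Thu, Fri, Sat, Sun, Mon — 3 of them qualify.
Total: 155 + 3 = 158.
Holidays: Mar 7, 1932 (Mon); Mar 30, 1932 (Wed); Jul 1, 1932 (Fri); Aug 8, 1932 (Mon); Sep 19, 1932 (Mon).
All 5 holidays fall on weekdays, so subtract 5.
Business days: 158 − 5 = 153.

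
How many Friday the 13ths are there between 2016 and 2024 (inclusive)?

Friday-the-13ths by year:
2016: May
2017: Jan, Oct
2018: Apr, Jul
2019: Sep, Dec
2020: Mar, Nov
2021: Aug
2022: May
2023: Jan, Oct
2024: Sep, Dec

15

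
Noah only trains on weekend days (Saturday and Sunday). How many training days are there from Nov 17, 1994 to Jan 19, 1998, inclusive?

Nov 17, 1994 is a Thursday.
From Nov 17, 1994 to Jan 19, 1998 is 1160 days inclusive.
1160 = 7 × 165 + 5, so there are 165 full weeks plus 5 extra days.
Each full week contributes 2 weekend days (Sat, Sun): 165 × 2 = 330.
The 5 extra days are Thu, Fri, Sat, Sun, Mon — 2 of them qualify.
Total: 330 + 2 = 332.

332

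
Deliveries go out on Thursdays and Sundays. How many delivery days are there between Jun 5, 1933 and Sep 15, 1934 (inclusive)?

Jun 5, 1933 is a Monday.
That's 468 days from start to end, counting both.
468 = 7 × 66 + 6, so there are 66 full weeks plus 6 extra days.
Each full week contributes 2 days from the set (Thu, Sun): 66 × 2 = 132.
The 6 extra days are Mon, Tue, Wed, Thu, Fri, Sat — 1 of them qualifies.
Total: 132 + 1 = 133.

133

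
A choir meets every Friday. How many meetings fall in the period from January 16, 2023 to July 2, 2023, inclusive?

January 16, 2023 is a Monday.
The range spans 168 days (inclusive of both endpoints).
168 = 7 × 24, so the span is exactly 24 full weeks.
Each full week contributes one Friday: 24 so far.
Total: 24.

24 Fridays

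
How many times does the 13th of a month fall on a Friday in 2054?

The 13th falls on a Friday when the month's 13th has weekday Fri.
Jan 13 is Tue; Feb 13 is Fri ✓; Mar 13 is Fri ✓; Apr 13 is Mon; May 13 is Wed; Jun 13 is Sat; Jul 13 is Mon; Aug 13 is Thu; Sep 13 is Sun; Oct 13 is Tue; Nov 13 is Fri ✓; Dec 13 is Sun.
Friday the 13ths: Feb, Mar, Nov.

3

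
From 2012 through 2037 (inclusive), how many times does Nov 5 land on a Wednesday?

4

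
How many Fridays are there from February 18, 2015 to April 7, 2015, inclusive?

7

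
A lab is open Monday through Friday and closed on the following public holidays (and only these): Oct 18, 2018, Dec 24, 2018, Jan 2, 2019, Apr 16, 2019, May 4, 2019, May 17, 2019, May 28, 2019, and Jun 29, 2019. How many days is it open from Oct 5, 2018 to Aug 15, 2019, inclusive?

Oct 5, 2018 is a Friday.
From Oct 5, 2018 to Aug 15, 2019 is 315 days inclusive.
315 = 7 × 45, so the span is exactly 45 full weeks.
Each full week contributes 5 weekdays (Mon–Fri): 45 × 5 = 225.
Holidays: Oct 18, 2018 (Thu); Dec 24, 2018 (Mon); Jan 2, 2019 (Wed); Apr 16, 2019 (Tue); May 4, 2019 (Sat); May 17, 2019 (Fri); May 28, 2019 (Tue); Jun 29, 2019 (Sat).
6 of the 8 holidays fall on weekdays; the rest are weekends and were already excluded.
Business days: 225 − 6 = 219.

219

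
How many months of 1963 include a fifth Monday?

A month has five Mondays exactly when Monday falls within its first (length − 28) days.
Jan: 31 days, starts Tue → 5 of Tue, Wed, Thu
Feb: 28 days, starts Fri → 5 of (none)
Mar: 31 days, starts Fri → 5 of Fri, Sat, Sun
Apr: 30 days, starts Mon → 5 of Mon, Tue ✓
May: 31 days, starts Wed → 5 of Wed, Thu, Fri
Jun: 30 days, starts Sat → 5 of Sat, Sun
Jul: 31 days, starts Mon → 5 of Mon, Tue, Wed ✓
Aug: 31 days, starts Thu → 5 of Thu, Fri, Sat
Sep: 30 days, starts Sun → 5 of Sun, Mon ✓
Oct: 31 days, starts Tue → 5 of Tue, Wed, Thu
Nov: 30 days, starts Fri → 5 of Fri, Sat
Dec: 31 days, starts Sun → 5 of Sun, Mon, Tue ✓
Months with five Mondays: Apr, Jul, Sep, Dec.

4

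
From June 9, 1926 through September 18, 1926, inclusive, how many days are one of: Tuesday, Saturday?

June 9, 1926 is a Wednesday.
The range spans 102 days (inclusive of both endpoints).
102 = 7 × 14 + 4, so there are 14 full weeks plus 4 extra days.
Each full week contributes 2 days from the set (Tue, Sat): 14 × 2 = 28.
The 4 extra days are Wed, Thu, Fri, Sat — 1 of them qualifies.
Total: 28 + 1 = 29.

29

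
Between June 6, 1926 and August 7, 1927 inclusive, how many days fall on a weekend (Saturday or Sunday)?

123

June 6, 1926 is a Sunday.
The range spans 428 days (inclusive of both endpoints).
428 = 7 × 61 + 1, so there are 61 full weeks plus 1 extra day.
Each full week contributes 2 weekend days (Sat, Sun): 61 × 2 = 122.
The 1 extra day is Sun — 1 of them qualifies.
Total: 122 + 1 = 123.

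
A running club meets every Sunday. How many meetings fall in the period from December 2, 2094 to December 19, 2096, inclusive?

December 2, 2094 is a Thursday.
That's 749 days from start to end, counting both.
749 = 7 × 107, so the span is exactly 107 full weeks.
Each full week contributes one Sunday: 107 so far.
Total: 107.

107 Sundays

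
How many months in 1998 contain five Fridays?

4

A month has five Fridays exactly when Friday falls within its first (length − 28) days.
Jan: 31 days, starts Thu → 5 of Thu, Fri, Sat ✓
Feb: 28 days, starts Sun → 5 of (none)
Mar: 31 days, starts Sun → 5 of Sun, Mon, Tue
Apr: 30 days, starts Wed → 5 of Wed, Thu
May: 31 days, starts Fri → 5 of Fri, Sat, Sun ✓
Jun: 30 days, starts Mon → 5 of Mon, Tue
Jul: 31 days, starts Wed → 5 of Wed, Thu, Fri ✓
Aug: 31 days, starts Sat → 5 of Sat, Sun, Mon
Sep: 30 days, starts Tue → 5 of Tue, Wed
Oct: 31 days, starts Thu → 5 of Thu, Fri, Sat ✓
Nov: 30 days, starts Sun → 5 of Sun, Mon
Dec: 31 days, starts Tue → 5 of Tue, Wed, Thu
Months with five Fridays: Jan, May, Jul, Oct.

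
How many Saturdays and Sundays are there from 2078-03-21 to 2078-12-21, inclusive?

78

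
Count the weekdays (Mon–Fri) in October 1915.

21 weekdays

1 October 1915 is a Friday.
The range spans 31 days (inclusive of both endpoints).
31 = 7 × 4 + 3, so there are 4 full weeks plus 3 extra days.
Each full week contributes 5 weekdays (Mon–Fri): 4 × 5 = 20.
The 3 extra days are Friday, Saturday, Sunday — 1 of them qualifies.
Total: 20 + 1 = 21.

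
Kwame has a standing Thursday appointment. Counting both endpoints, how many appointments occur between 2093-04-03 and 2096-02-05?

148

2093-04-03 is a Friday.
That's 1039 days from start to end, counting both.
1039 = 7 × 148 + 3, so there are 148 full weeks plus 3 extra days.
Each full week contributes one Thursday: 148 so far.
The 3 extra days are Friday, Saturday, Sunday — none qualify.
Total: 148 + 0 = 148.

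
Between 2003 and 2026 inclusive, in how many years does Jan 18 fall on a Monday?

Day of week of January 18 in each year:
2003: Sat, 2004: Sun, 2005: Tue, 2006: Wed, 2007: Thu, 2008: Fri, 2009: Sun, 2010: Mon ✓, 2011: Tue, 2012: Wed, 2013: Fri, 2014: Sat, 2015: Sun, 2016: Mon ✓, 2017: Wed, 2018: Thu, 2019: Fri, 2020: Sat, 2021: Mon ✓, 2022: Tue, 2023: Wed, 2024: Thu, 2025: Sat, 2026: Sun
Mondays: 2010, 2016, 2021.

3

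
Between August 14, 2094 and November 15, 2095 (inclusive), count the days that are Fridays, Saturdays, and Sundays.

197

August 14, 2094 is a Saturday.
The range spans 459 days (inclusive of both endpoints).
459 = 7 × 65 + 4, so there are 65 full weeks plus 4 extra days.
Each full week contributes 3 days from the set (Fri, Sat, Sun): 65 × 3 = 195.
The 4 extra days are Sat, Sun, Mon, Tue — 2 of them qualify.
Total: 195 + 2 = 197.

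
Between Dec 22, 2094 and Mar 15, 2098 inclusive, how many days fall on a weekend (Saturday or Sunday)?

Dec 22, 2094 is a Wednesday.
From Dec 22, 2094 to Mar 15, 2098 is 1180 days inclusive.
1180 = 7 × 168 + 4, so there are 168 full weeks plus 4 extra days.
Each full week contributes 2 weekend days (Sat, Sun): 168 × 2 = 336.
The 4 extra days are Wednesday, Thursday, Friday, Saturday — 1 of them qualifies.
Total: 336 + 1 = 337.

337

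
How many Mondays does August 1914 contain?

5

1 August 1914 is a Saturday.
From 1 August 1914 to 31 August 1914 is 31 days inclusive.
31 = 7 × 4 + 3, so there are 4 full weeks plus 3 extra days.
Each full week contributes one Monday: 4 so far.
The 3 extra days are Saturday, Sunday, Monday — 1 of them qualifies.
Total: 4 + 1 = 5.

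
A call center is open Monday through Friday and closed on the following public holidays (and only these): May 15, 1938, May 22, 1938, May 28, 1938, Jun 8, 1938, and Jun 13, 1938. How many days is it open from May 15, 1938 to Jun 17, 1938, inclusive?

23 working days

May 15, 1938 is a Sunday.
That's 34 days from start to end, counting both.
34 = 7 × 4 + 6, so there are 4 full weeks plus 6 extra days.
Each full week contributes 5 weekdays (Mon–Fri): 4 × 5 = 20.
The 6 extra days are Sunday, Monday, Tuesday, Wednesday, Thursday, Friday — 5 of them qualify.
Total: 20 + 5 = 25.
Holidays: May 15, 1938 (Sun); May 22, 1938 (Sun); May 28, 1938 (Sat); Jun 8, 1938 (Wed); Jun 13, 1938 (Mon).
2 of the 5 holidays fall on weekdays; the rest are weekends and were already excluded.
Business days: 25 − 2 = 23.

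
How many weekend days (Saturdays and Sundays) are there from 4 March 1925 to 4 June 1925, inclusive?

4 March 1925 is a Wednesday.
That's 93 days from start to end, counting both.
93 = 7 × 13 + 2, so there are 13 full weeks plus 2 extra days.
Each full week contributes 2 weekend days (Sat, Sun): 13 × 2 = 26.
The 2 extra days are Wednesday, Thursday — none qualify.
Total: 26 + 0 = 26.

26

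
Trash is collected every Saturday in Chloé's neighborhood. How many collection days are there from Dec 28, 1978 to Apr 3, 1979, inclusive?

Dec 28, 1978 is a Thursday.
That's 97 days from start to end, counting both.
97 = 7 × 13 + 6, so there are 13 full weeks plus 6 extra days.
Each full week contributes one Saturday: 13 so far.
The 6 extra days are Thu, Fri, Sat, Sun, Mon, Tue — 1 of them qualifies.
Total: 13 + 1 = 14.

14 Saturdays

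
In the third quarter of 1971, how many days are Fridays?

13

Jul 1, 1971 is a Thursday.
The range spans 92 days (inclusive of both endpoints).
92 = 7 × 13 + 1, so there are 13 full weeks plus 1 extra day.
Each full week contributes one Friday: 13 so far.
The 1 extra day is Thu — none qualify.
Total: 13 + 0 = 13.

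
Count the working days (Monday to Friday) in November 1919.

20 weekdays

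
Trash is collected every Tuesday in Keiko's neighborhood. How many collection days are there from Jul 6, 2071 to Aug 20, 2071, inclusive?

7

Jul 6, 2071 is a Monday.
That's 46 days from start to end, counting both.
46 = 7 × 6 + 4, so there are 6 full weeks plus 4 extra days.
Each full week contributes one Tuesday: 6 so far.
The 4 extra days are Monday, Tuesday, Wednesday, Thursday — 1 of them qualifies.
Total: 6 + 1 = 7.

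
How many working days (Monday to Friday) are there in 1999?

261 weekdays

January 1, 1999 is a Friday.
That's 365 days from start to end, counting both.
365 = 7 × 52 + 1, so there are 52 full weeks plus 1 extra day.
Each full week contributes 5 weekdays (Mon–Fri): 52 × 5 = 260.
The 1 extra day is Friday — 1 of them qualifies.
Total: 260 + 1 = 261.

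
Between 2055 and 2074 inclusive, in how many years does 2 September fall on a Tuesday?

Day of week of September 2 in each year:
2055: Thu, 2056: Sat, 2057: Sun, 2058: Mon, 2059: Tue ✓, 2060: Thu, 2061: Fri, 2062: Sat, 2063: Sun, 2064: Tue ✓, 2065: Wed, 2066: Thu, 2067: Fri, 2068: Sun, 2069: Mon, 2070: Tue ✓, 2071: Wed, 2072: Fri, 2073: Sat, 2074: Sun
Tuesdays: 2059, 2064, 2070.

3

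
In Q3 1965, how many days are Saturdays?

13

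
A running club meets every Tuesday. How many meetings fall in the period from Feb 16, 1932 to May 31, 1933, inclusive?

Feb 16, 1932 is a Tuesday.
From Feb 16, 1932 to May 31, 1933 is 471 days inclusive.
471 = 7 × 67 + 2, so there are 67 full weeks plus 2 extra days.
Each full week contributes one Tuesday: 67 so far.
The 2 extra days are Tue, Wed — 1 of them qualifies.
Total: 67 + 1 = 68.

68 Tuesdays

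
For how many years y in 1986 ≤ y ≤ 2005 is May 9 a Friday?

3

Day of week of May 9 in each year:
1986: Fri ✓, 1987: Sat, 1988: Mon, 1989: Tue, 1990: Wed, 1991: Thu, 1992: Sat, 1993: Sun, 1994: Mon, 1995: Tue, 1996: Thu, 1997: Fri ✓, 1998: Sat, 1999: Sun, 2000: Tue, 2001: Wed, 2002: Thu, 2003: Fri ✓, 2004: Sun, 2005: Mon
Fridays: 1986, 1997, 2003.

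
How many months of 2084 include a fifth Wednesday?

4

A month has five Wednesdays exactly when Wednesday falls within its first (length − 28) days.
Jan: 31 days, starts Sat → 5 of Sat, Sun, Mon
Feb: 29 days, starts Tue → 5 of Tue
Mar: 31 days, starts Wed → 5 of Wed, Thu, Fri ✓
Apr: 30 days, starts Sat → 5 of Sat, Sun
May: 31 days, starts Mon → 5 of Mon, Tue, Wed ✓
Jun: 30 days, starts Thu → 5 of Thu, Fri
Jul: 31 days, starts Sat → 5 of Sat, Sun, Mon
Aug: 31 days, starts Tue → 5 of Tue, Wed, Thu ✓
Sep: 30 days, starts Fri → 5 of Fri, Sat
Oct: 31 days, starts Sun → 5 of Sun, Mon, Tue
Nov: 30 days, starts Wed → 5 of Wed, Thu ✓
Dec: 31 days, starts Fri → 5 of Fri, Sat, Sun
Months with five Wednesdays: Mar, May, Aug, Nov.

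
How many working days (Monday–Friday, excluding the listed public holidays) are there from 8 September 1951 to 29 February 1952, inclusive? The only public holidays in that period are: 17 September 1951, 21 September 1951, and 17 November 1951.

8 September 1951 is a Saturday.
From 8 September 1951 to 29 February 1952 is 175 days inclusive.
175 = 7 × 25, so the span is exactly 25 full weeks.
Each full week contributes 5 weekdays (Mon–Fri): 25 × 5 = 125.
Total: 125.
Holidays: 17 September 1951 (Mon); 21 September 1951 (Fri); 17 November 1951 (Sat).
2 of the 3 holidays fall on weekdays; the rest are weekends and were already excluded.
Business days: 125 − 2 = 123.

123 working days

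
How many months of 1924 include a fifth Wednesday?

A month has five Wednesdays exactly when Wednesday falls within its first (length − 28) days.
Jan: 31 days, starts Tue → 5 of Tue, Wed, Thu ✓
Feb: 29 days, starts Fri → 5 of Fri
Mar: 31 days, starts Sat → 5 of Sat, Sun, Mon
Apr: 30 days, starts Tue → 5 of Tue, Wed ✓
May: 31 days, starts Thu → 5 of Thu, Fri, Sat
Jun: 30 days, starts Sun → 5 of Sun, Mon
Jul: 31 days, starts Tue → 5 of Tue, Wed, Thu ✓
Aug: 31 days, starts Fri → 5 of Fri, Sat, Sun
Sep: 30 days, starts Mon → 5 of Mon, Tue
Oct: 31 days, starts Wed → 5 of Wed, Thu, Fri ✓
Nov: 30 days, starts Sat → 5 of Sat, Sun
Dec: 31 days, starts Mon → 5 of Mon, Tue, Wed ✓
Months with five Wednesdays: Jan, Apr, Jul, Oct, Dec.

5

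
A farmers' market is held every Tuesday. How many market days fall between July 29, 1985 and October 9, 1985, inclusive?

July 29, 1985 is a Monday.
The range spans 73 days (inclusive of both endpoints).
73 = 7 × 10 + 3, so there are 10 full weeks plus 3 extra days.
Each full week contributes one Tuesday: 10 so far.
The 3 extra days are Monday, Tuesday, Wednesday — 1 of them qualifies.
Total: 10 + 1 = 11.

11 Tuesdays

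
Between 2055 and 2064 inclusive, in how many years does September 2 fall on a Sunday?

2

Day of week of September 2 in each year:
2055: Thu, 2056: Sat, 2057: Sun ✓, 2058: Mon, 2059: Tue, 2060: Thu, 2061: Fri, 2062: Sat, 2063: Sun ✓, 2064: Tue
Sundays: 2057, 2063.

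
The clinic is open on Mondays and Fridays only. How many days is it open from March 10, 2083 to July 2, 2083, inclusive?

33

March 10, 2083 is a Wednesday.
That's 115 days from start to end, counting both.
115 = 7 × 16 + 3, so there are 16 full weeks plus 3 extra days.
Each full week contributes 2 days from the set (Mon, Fri): 16 × 2 = 32.
The 3 extra days are Wed, Thu, Fri — 1 of them qualifies.
Total: 32 + 1 = 33.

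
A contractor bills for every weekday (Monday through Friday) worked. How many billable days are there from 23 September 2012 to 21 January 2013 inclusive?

86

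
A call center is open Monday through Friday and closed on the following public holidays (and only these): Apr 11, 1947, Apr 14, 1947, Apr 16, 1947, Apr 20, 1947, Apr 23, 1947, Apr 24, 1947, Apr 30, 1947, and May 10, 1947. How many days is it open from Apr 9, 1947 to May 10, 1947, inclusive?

17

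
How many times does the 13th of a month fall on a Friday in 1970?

3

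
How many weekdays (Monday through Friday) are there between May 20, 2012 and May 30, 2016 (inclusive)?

May 20, 2012 is a Sunday.
The range spans 1472 days (inclusive of both endpoints).
1472 = 7 × 210 + 2, so there are 210 full weeks plus 2 extra days.
Each full week contributes 5 weekdays (Mon–Fri): 210 × 5 = 1050.
The 2 extra days are Sunday, Monday — 1 of them qualifies.
Total: 1050 + 1 = 1051.

1051 weekdays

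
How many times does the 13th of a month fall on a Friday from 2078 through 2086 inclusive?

Friday-the-13ths by year:
2078: May
2079: Jan, Oct
2080: Sep, Dec
2081: Jun
2082: Feb, Mar, Nov
2083: Aug
2084: Oct
2085: Apr, Jul
2086: Sep, Dec

15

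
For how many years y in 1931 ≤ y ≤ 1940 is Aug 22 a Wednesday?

Day of week of August 22 in each year:
1931: Sat, 1932: Mon, 1933: Tue, 1934: Wed ✓, 1935: Thu, 1936: Sat, 1937: Sun, 1938: Mon, 1939: Tue, 1940: Thu
Wednesdays: 1934.

1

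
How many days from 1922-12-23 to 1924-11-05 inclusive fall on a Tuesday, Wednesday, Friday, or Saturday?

391

1922-12-23 is a Saturday.
That's 684 days from start to end, counting both.
684 = 7 × 97 + 5, so there are 97 full weeks plus 5 extra days.
Each full week contributes 4 days from the set (Tue, Wed, Fri, Sat): 97 × 4 = 388.
The 5 extra days are Sat, Sun, Mon, Tue, Wed — 3 of them qualify.
Total: 388 + 3 = 391.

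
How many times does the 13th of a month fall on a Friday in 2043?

The 13th falls on a Friday when the month's 13th has weekday Fri.
Jan 13 is Tue; Feb 13 is Fri ✓; Mar 13 is Fri ✓; Apr 13 is Mon; May 13 is Wed; Jun 13 is Sat; Jul 13 is Mon; Aug 13 is Thu; Sep 13 is Sun; Oct 13 is Tue; Nov 13 is Fri ✓; Dec 13 is Sun.
Friday the 13ths: Feb, Mar, Nov.

3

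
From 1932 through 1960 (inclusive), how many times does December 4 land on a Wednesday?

4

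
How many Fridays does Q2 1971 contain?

13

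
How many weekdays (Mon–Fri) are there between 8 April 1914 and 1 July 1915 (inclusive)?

322

8 April 1914 is a Wednesday.
That's 450 days from start to end, counting both.
450 = 7 × 64 + 2, so there are 64 full weeks plus 2 extra days.
Each full week contributes 5 weekdays (Mon–Fri): 64 × 5 = 320.
The 2 extra days are Wednesday, Thursday — 2 of them qualify.
Total: 320 + 2 = 322.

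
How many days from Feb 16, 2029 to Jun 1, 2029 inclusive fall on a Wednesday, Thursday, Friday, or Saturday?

61

Feb 16, 2029 is a Friday.
The range spans 106 days (inclusive of both endpoints).
106 = 7 × 15 + 1, so there are 15 full weeks plus 1 extra day.
Each full week contributes 4 days from the set (Wed, Thu, Fri, Sat): 15 × 4 = 60.
The 1 extra day is Friday — 1 of them qualifies.
Total: 60 + 1 = 61.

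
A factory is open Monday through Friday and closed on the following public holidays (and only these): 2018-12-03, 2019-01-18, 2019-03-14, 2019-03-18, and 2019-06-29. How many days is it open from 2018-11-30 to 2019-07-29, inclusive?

168 business days

2018-11-30 is a Friday.
That's 242 days from start to end, counting both.
242 = 7 × 34 + 4, so there are 34 full weeks plus 4 extra days.
Each full week contributes 5 weekdays (Mon–Fri): 34 × 5 = 170.
The 4 extra days are Friday, Saturday, Sunday, Monday — 2 of them qualify.
Total: 170 + 2 = 172.
Holidays: 2018-12-03 (Mon); 2019-01-18 (Fri); 2019-03-14 (Thu); 2019-03-18 (Mon); 2019-06-29 (Sat).
4 of the 5 holidays fall on weekdays; the rest are weekends and were already excluded.
Business days: 172 − 4 = 168.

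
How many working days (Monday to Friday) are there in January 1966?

1966-01-01 is a Saturday.
From 1966-01-01 to 1966-01-31 is 31 days inclusive.
31 = 7 × 4 + 3, so there are 4 full weeks plus 3 extra days.
Each full week contributes 5 weekdays (Mon–Fri): 4 × 5 = 20.
The 3 extra days are Sat, Sun, Mon — 1 of them qualifies.
Total: 20 + 1 = 21.

21 weekdays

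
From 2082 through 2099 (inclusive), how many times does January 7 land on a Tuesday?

2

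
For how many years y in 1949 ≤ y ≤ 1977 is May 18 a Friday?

Day of week of May 18 in each year:
1949: Wed, 1950: Thu, 1951: Fri ✓, 1952: Sun, 1953: Mon, 1954: Tue, 1955: Wed, 1956: Fri ✓, 1957: Sat, 1958: Sun, 1959: Mon, 1960: Wed, 1961: Thu, 1962: Fri ✓, 1963: Sat, 1964: Mon, 1965: Tue, 1966: Wed, 1967: Thu, 1968: Sat, 1969: Sun, 1970: Mon, 1971: Tue, 1972: Thu, 1973: Fri ✓, 1974: Sat, 1975: Sun, 1976: Tue, 1977: Wed
Fridays: 1951, 1956, 1962, 1973.

4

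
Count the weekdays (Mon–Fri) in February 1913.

20

February 1, 1913 is a Saturday.
The range spans 28 days (inclusive of both endpoints).
28 = 7 × 4, so the span is exactly 4 full weeks.
Each full week contributes 5 weekdays (Mon–Fri): 4 × 5 = 20.
Total: 20.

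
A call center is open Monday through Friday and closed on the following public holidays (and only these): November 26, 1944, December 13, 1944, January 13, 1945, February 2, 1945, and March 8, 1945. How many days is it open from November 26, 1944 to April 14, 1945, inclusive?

97

November 26, 1944 is a Sunday.
From November 26, 1944 to April 14, 1945 is 140 days inclusive.
140 = 7 × 20, so the span is exactly 20 full weeks.
Each full week contributes 5 weekdays (Mon–Fri): 20 × 5 = 100.
Total: 100.
Holidays: November 26, 1944 (Sun); December 13, 1944 (Wed); January 13, 1945 (Sat); February 2, 1945 (Fri); March 8, 1945 (Thu).
3 of the 5 holidays fall on weekdays; the rest are weekends and were already excluded.
Business days: 100 − 3 = 97.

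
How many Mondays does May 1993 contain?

May 1, 1993 is a Saturday.
That's 31 days from start to end, counting both.
31 = 7 × 4 + 3, so there are 4 full weeks plus 3 extra days.
Each full week contributes one Monday: 4 so far.
The 3 extra days are Saturday, Sunday, Monday — 1 of them qualifies.
Total: 4 + 1 = 5.

5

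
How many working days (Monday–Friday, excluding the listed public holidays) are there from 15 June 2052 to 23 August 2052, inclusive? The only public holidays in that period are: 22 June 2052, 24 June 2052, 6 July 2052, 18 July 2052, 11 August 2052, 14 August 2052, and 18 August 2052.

15 June 2052 is a Saturday.
That's 70 days from start to end, counting both.
70 = 7 × 10, so the span is exactly 10 full weeks.
Each full week contributes 5 weekdays (Mon–Fri): 10 × 5 = 50.
Total: 50.
Holidays: 22 June 2052 (Sat); 24 June 2052 (Mon); 6 July 2052 (Sat); 18 July 2052 (Thu); 11 August 2052 (Sun); 14 August 2052 (Wed); 18 August 2052 (Sun).
3 of the 7 holidays fall on weekdays; the rest are weekends and were already excluded.
Business days: 50 − 3 = 47.

47 working days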